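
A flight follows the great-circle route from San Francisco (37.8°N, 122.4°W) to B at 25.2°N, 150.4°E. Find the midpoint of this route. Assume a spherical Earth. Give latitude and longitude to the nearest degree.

Write both endpoints as unit vectors p₁, p₂ with components (cos φ cos λ, cos φ sin λ, sin φ).
The central angle between the endpoints is δ = arccos(p₁·p₂) ≈ 1.270 rad (72.8°).
Interpolate at f = 1/2 with slerp weights a = sin((1−f)δ)/sin δ ≈ 0.621, b = sin(fδ)/sin δ ≈ 0.621.
p = a·p₁ + b·p₂ ≈ (-0.752, -0.137, 0.645); φ = arcsin(p_z) ≈ 40.18°, λ = atan2(p_y, p_x) ≈ -169.69°.

≈ 40°N, 170°W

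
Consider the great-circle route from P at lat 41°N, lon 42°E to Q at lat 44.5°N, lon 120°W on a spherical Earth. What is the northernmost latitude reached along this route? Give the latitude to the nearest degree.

The great circle lies in the plane with unit normal n̂ = (p₁ × p₂)/|p₁ × p₂|.
Here n̂_z ≈ -0.167; the vertex latitude is φ_max = arccos|n̂_z| ≈ 80.4°.
Check via Clairaut: cos φ_max = |cos φ₁| · sin C = cos(41.0°)·sin(12.8°) ≈ 0.167, again giving ≈ 80.4°.

≈ 80°N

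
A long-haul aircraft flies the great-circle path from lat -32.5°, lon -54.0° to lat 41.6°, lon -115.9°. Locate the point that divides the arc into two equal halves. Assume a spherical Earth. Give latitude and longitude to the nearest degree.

≈ lat 5°, lon -83°

The haversine formula gives a central angle δ ≈ 1.630 rad (93.4°) between the endpoints.
Interpolate at f = 1/2 with slerp weights a = sin((1−f)δ)/sin δ ≈ 0.729, b = sin(fδ)/sin δ ≈ 0.729.
p = a·p₁ + b·p₂ ≈ (0.123, -0.988, 0.092); φ = arcsin(p_z) ≈ 5.30°, λ = atan2(p_y, p_x) ≈ -82.89°.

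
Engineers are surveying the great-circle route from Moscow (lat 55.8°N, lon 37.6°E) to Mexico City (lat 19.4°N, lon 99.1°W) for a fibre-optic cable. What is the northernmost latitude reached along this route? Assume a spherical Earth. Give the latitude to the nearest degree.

The great circle lies in the plane with unit normal n̂ = (p₁ × p₂)/|p₁ × p₂|.
Here n̂_z ≈ -0.366; the vertex latitude is φ_max = arccos|n̂_z| ≈ 68.5°.
Check via Clairaut: cos φ_max = |cos φ₁| · sin C = cos(55.8°)·sin(40.6°) ≈ 0.366, again giving ≈ 68.5°.

≈ 69°N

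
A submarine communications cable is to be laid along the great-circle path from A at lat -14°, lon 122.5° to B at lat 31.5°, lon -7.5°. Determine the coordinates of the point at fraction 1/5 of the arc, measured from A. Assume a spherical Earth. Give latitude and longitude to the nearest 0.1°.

≈ lat -0.2°, lon 100.0°

The haversine formula gives a central angle δ ≈ 2.289 rad (131.2°) between the endpoints.
Interpolate at f = 1/5 with slerp weights a = sin((1−f)δ)/sin δ ≈ 1.283, b = sin(fδ)/sin δ ≈ 0.587.
p = a·p₁ + b·p₂ ≈ (-0.173, 0.985, -0.004); φ = arcsin(p_z) ≈ -0.21°, λ = atan2(p_y, p_x) ≈ 99.95°.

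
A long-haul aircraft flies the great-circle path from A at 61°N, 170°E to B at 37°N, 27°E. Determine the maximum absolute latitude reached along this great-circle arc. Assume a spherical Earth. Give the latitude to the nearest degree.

≈ 76°N

The great circle lies in the plane with unit normal n̂ = (p₁ × p₂)/|p₁ × p₂|.
Here n̂_z ≈ -0.239; the vertex latitude is φ_max = arccos|n̂_z| ≈ 76.2°.
Check via Clairaut: cos φ_max = |cos φ₁| · sin C = cos(61.0°)·sin(29.5°) ≈ 0.239, again giving ≈ 76.2°.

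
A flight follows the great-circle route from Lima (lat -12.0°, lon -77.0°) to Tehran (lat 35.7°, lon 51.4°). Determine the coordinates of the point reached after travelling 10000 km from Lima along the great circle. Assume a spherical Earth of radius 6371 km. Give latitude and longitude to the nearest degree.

≈ lat 35°, lon 4°

Write both endpoints as unit vectors p₁, p₂ with components (cos φ cos λ, cos φ sin λ, sin φ).
The central angle between the endpoints is δ = arccos(p₁·p₂) ≈ 2.233 rad (127.9°). The total great-circle distance is δ·R ≈ 2.233 × 6371 ≈ 14225 km, so the target fraction is f = 10000/14225 ≈ 0.703.
Interpolate at f ≈ 0.703 with slerp weights a = sin((1−f)δ)/sin δ ≈ 0.781, b = sin(fδ)/sin δ ≈ 1.268.
p = a·p₁ + b·p₂ ≈ (0.814, 0.061, 0.578); φ = arcsin(p_z) ≈ 35.28°, λ = atan2(p_y, p_x) ≈ 4.27°.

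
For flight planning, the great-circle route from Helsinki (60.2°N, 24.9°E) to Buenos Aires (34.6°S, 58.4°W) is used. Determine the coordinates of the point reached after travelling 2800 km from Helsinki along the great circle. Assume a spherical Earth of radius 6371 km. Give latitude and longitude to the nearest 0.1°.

The haversine formula gives a central angle δ ≈ 2.032 rad (116.4°) between the endpoints. The total great-circle distance is δ·R ≈ 2.032 × 6371 ≈ 12946 km, so the target fraction is f = 2800/12946 ≈ 0.216.
Interpolate at f ≈ 0.216 with slerp weights a = sin((1−f)δ)/sin δ ≈ 1.116, b = sin(fδ)/sin δ ≈ 0.475.
p = a·p₁ + b·p₂ ≈ (0.708, -0.099, 0.699); φ = arcsin(p_z) ≈ 44.35°, λ = atan2(p_y, p_x) ≈ -8.00°.

≈ 44.3°N, 8.0°W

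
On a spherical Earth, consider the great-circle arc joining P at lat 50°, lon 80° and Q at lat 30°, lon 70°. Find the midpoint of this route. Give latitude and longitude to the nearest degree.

≈ lat 40°, lon 74°

Write both endpoints as unit vectors p₁, p₂ with components (cos φ cos λ, cos φ sin λ, sin φ).
The central angle between the endpoints is δ = arccos(p₁·p₂) ≈ 0.373 rad (21.4°).
Interpolate at f = 1/2 with slerp weights a = sin((1−f)δ)/sin δ ≈ 0.509, b = sin(fδ)/sin δ ≈ 0.509.
p = a·p₁ + b·p₂ ≈ (0.208, 0.736, 0.644); φ = arcsin(p_z) ≈ 40.11°, λ = atan2(p_y, p_x) ≈ 74.26°.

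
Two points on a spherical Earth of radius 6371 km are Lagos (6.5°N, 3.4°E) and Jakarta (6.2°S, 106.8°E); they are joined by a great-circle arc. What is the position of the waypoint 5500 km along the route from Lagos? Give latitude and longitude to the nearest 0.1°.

≈ 0.6°N, 52.6°E

Write both endpoints as unit vectors p₁, p₂ with components (cos φ cos λ, cos φ sin λ, sin φ).
The central angle between the endpoints is δ = arccos(p₁·p₂) ≈ 1.814 rad (104.0°). The total great-circle distance is δ·R ≈ 1.814 × 6371 ≈ 11559 km, so the target fraction is f = 5500/11559 ≈ 0.476.
Interpolate at f ≈ 0.476 with slerp weights a = sin((1−f)δ)/sin δ ≈ 0.839, b = sin(fδ)/sin δ ≈ 0.783.
p = a·p₁ + b·p₂ ≈ (0.607, 0.795, 0.010); φ = arcsin(p_z) ≈ 0.59°, λ = atan2(p_y, p_x) ≈ 52.63°.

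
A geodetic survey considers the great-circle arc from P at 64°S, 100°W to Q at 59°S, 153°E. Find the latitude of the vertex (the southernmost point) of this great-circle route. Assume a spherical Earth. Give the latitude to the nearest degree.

≈ 72°S

The great circle lies in the plane with unit normal n̂ = (p₁ × p₂)/|p₁ × p₂|.
Here n̂_z ≈ -0.304; the vertex latitude is φ_max = arccos|n̂_z| ≈ 72.3°.
Check via Clairaut: cos φ_max = |cos φ₁| · sin C = cos(64.0°)·sin(136.1°) ≈ 0.304, again giving ≈ 72.3°.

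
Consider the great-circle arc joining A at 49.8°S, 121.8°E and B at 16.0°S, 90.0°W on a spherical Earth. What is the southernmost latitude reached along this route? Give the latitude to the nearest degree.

The great circle lies in the plane with unit normal n̂ = (p₁ × p₂)/|p₁ × p₂|.
Here n̂_z ≈ +0.345; the vertex latitude is φ_max = arccos|n̂_z| ≈ 69.8°.
Check via Clairaut: cos φ_max = |cos φ₁| · sin C = cos(49.8°)·sin(147.7°) ≈ 0.345, again giving ≈ 69.8°.

≈ 70°S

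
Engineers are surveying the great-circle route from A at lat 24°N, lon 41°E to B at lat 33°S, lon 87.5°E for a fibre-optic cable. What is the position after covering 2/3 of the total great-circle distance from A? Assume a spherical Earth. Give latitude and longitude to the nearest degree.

Write both endpoints as unit vectors p₁, p₂ with components (cos φ cos λ, cos φ sin λ, sin φ).
The central angle between the endpoints is δ = arccos(p₁·p₂) ≈ 1.260 rad (72.2°).
Interpolate at f = 2/3 with slerp weights a = sin((1−f)δ)/sin δ ≈ 0.428, b = sin(fδ)/sin δ ≈ 0.782.
p = a·p₁ + b·p₂ ≈ (0.324, 0.912, -0.252); φ = arcsin(p_z) ≈ -14.58°, λ = atan2(p_y, p_x) ≈ 70.45°.

≈ lat 15°S, lon 70°E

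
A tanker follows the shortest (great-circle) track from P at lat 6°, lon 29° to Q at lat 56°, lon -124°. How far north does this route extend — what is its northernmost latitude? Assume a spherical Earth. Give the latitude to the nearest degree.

≈ 74°

The great circle lies in the plane with unit normal n̂ = (p₁ × p₂)/|p₁ × p₂|.
Here n̂_z ≈ -0.277; the vertex latitude is φ_max = arccos|n̂_z| ≈ 73.9°.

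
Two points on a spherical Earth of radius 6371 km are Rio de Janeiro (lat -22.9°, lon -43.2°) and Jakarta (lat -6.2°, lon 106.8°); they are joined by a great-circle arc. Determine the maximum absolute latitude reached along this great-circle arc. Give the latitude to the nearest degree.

≈ -46°

The great circle lies in the plane with unit normal n̂ = (p₁ × p₂)/|p₁ × p₂|.
Here n̂_z ≈ +0.694; the vertex latitude is φ_max = arccos|n̂_z| ≈ 46.1°.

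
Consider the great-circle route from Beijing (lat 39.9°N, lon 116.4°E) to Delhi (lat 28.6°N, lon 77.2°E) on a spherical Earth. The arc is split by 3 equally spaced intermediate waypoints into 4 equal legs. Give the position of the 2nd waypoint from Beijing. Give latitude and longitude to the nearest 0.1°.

Convert each endpoint to a unit vector on the sphere (x = cos φ cos λ, y = cos φ sin λ, z = sin φ).
The central angle between the endpoints is δ = arccos(p₁·p₂) ≈ 0.593 rad (34.0°).
Interpolate at f = 2/4 with slerp weights a = sin((1−f)δ)/sin δ ≈ 0.523, b = sin(fδ)/sin δ ≈ 0.523.
p = a·p₁ + b·p₂ ≈ (-0.077, 0.807, 0.586); φ = arcsin(p_z) ≈ 35.85°, λ = atan2(p_y, p_x) ≈ 95.43°.

≈ lat 35.8°N, lon 95.4°E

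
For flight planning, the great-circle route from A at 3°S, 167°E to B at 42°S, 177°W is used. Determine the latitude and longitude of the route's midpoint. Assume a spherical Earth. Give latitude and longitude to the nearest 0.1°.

Convert each endpoint to a unit vector on the sphere (x = cos φ cos λ, y = cos φ sin λ, z = sin φ).
The central angle between the endpoints is δ = arccos(p₁·p₂) ≈ 0.725 rad (41.5°).
Interpolate at f = 1/2 with slerp weights a = sin((1−f)δ)/sin δ ≈ 0.535, b = sin(fδ)/sin δ ≈ 0.535.
p = a·p₁ + b·p₂ ≈ (-0.917, 0.099, -0.386); φ = arcsin(p_z) ≈ -22.69°, λ = atan2(p_y, p_x) ≈ 173.82°.

≈ 22.7°S, 173.8°E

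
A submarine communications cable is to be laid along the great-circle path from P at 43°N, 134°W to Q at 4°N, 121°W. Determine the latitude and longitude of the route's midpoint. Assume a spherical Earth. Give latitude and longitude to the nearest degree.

≈ 24°N, 126°W

Write both endpoints as unit vectors p₁, p₂ with components (cos φ cos λ, cos φ sin λ, sin φ).
The central angle between the endpoints is δ = arccos(p₁·p₂) ≈ 0.710 rad (40.7°).
Interpolate at f = 1/2 with slerp weights a = sin((1−f)δ)/sin δ ≈ 0.533, b = sin(fδ)/sin δ ≈ 0.533.
p = a·p₁ + b·p₂ ≈ (-0.545, -0.736, 0.401); φ = arcsin(p_z) ≈ 23.63°, λ = atan2(p_y, p_x) ≈ -126.49°.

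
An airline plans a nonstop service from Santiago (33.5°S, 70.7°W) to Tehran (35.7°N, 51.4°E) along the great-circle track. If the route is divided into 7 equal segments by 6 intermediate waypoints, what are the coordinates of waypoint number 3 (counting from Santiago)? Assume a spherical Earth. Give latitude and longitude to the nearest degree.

≈ (4°S, 18°W)

Write both endpoints as unit vectors p₁, p₂ with components (cos φ cos λ, cos φ sin λ, sin φ).
The central angle between the endpoints is δ = arccos(p₁·p₂) ≈ 2.321 rad (133.0°).
Interpolate at f = 3/7 with slerp weights a = sin((1−f)δ)/sin δ ≈ 1.327, b = sin(fδ)/sin δ ≈ 1.147.
p = a·p₁ + b·p₂ ≈ (0.947, -0.316, -0.063); φ = arcsin(p_z) ≈ -3.62°, λ = atan2(p_y, p_x) ≈ -18.48°.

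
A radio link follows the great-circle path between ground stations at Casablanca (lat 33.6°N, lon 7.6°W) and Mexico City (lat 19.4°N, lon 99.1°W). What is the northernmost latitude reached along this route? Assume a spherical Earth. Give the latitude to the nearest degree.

≈ 37°N

The great circle lies in the plane with unit normal n̂ = (p₁ × p₂)/|p₁ × p₂|.
Here n̂_z ≈ -0.796; the vertex latitude is φ_max = arccos|n̂_z| ≈ 37.2°.
Check via Clairaut: cos φ_max = |cos φ₁| · sin C = cos(33.6°)·sin(72.9°) ≈ 0.796, again giving ≈ 37.2°.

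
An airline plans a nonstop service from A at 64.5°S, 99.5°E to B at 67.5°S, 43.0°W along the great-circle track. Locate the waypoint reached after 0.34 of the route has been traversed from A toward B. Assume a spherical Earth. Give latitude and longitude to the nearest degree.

Write both endpoints as unit vectors p₁, p₂ with components (cos φ cos λ, cos φ sin λ, sin φ).
The central angle between the endpoints is δ = arccos(p₁·p₂) ≈ 0.791 rad (45.3°).
Interpolate at f = 0.34 with slerp weights a = sin((1−f)δ)/sin δ ≈ 0.701, b = sin(fδ)/sin δ ≈ 0.374.
p = a·p₁ + b·p₂ ≈ (0.055, 0.200, -0.978); φ = arcsin(p_z) ≈ -78.02°, λ = atan2(p_y, p_x) ≈ 74.71°.

≈ 78°S, 75°E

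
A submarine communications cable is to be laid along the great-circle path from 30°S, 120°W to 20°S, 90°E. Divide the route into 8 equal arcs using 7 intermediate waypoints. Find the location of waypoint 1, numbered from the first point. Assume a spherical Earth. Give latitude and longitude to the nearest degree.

Write both endpoints as unit vectors p₁, p₂ with components (cos φ cos λ, cos φ sin λ, sin φ).
The central angle between the endpoints is δ = arccos(p₁·p₂) ≈ 2.134 rad (122.3°).
Interpolate at f = 1/8 with slerp weights a = sin((1−f)δ)/sin δ ≈ 1.131, b = sin(fδ)/sin δ ≈ 0.312.
p = a·p₁ + b·p₂ ≈ (-0.490, -0.555, -0.672); φ = arcsin(p_z) ≈ -42.23°, λ = atan2(p_y, p_x) ≈ -131.41°.

≈ 42°S, 131°W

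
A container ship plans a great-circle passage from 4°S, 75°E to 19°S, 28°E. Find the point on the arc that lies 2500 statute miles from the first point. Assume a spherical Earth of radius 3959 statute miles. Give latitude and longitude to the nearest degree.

≈ 16°S, 40°E

Write both endpoints as unit vectors p₁, p₂ with components (cos φ cos λ, cos φ sin λ, sin φ).
The central angle between the endpoints is δ = arccos(p₁·p₂) ≈ 0.842 rad (48.2°). The total great-circle distance is δ·R ≈ 0.842 × 3959 ≈ 3333 mi, so the target fraction is f = 2500/3333 ≈ 0.750.
Interpolate at f ≈ 0.750 with slerp weights a = sin((1−f)δ)/sin δ ≈ 0.280, b = sin(fδ)/sin δ ≈ 0.791.
p = a·p₁ + b·p₂ ≈ (0.733, 0.621, -0.277); φ = arcsin(p_z) ≈ -16.09°, λ = atan2(p_y, p_x) ≈ 40.28°.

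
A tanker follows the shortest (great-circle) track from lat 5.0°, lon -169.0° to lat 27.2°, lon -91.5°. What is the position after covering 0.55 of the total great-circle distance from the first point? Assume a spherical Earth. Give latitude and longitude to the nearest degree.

Write both endpoints as unit vectors p₁, p₂ with components (cos φ cos λ, cos φ sin λ, sin φ).
The central angle between the endpoints is δ = arccos(p₁·p₂) ≈ 1.337 rad (76.6°).
Interpolate at f = 0.55 with slerp weights a = sin((1−f)δ)/sin δ ≈ 0.582, b = sin(fδ)/sin δ ≈ 0.690.
p = a·p₁ + b·p₂ ≈ (-0.585, -0.724, 0.366); φ = arcsin(p_z) ≈ 21.47°, λ = atan2(p_y, p_x) ≈ -128.95°.

≈ lat 21°, lon -129°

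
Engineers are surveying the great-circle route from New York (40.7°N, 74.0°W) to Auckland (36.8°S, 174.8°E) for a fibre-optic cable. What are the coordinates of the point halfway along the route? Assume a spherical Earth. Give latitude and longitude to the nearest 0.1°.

≈ 3.4°N, 131.9°W

The haversine formula gives a central angle δ ≈ 2.227 rad (127.6°) between the endpoints.
Interpolate at f = 1/2 with slerp weights a = sin((1−f)δ)/sin δ ≈ 1.132, b = sin(fδ)/sin δ ≈ 1.132.
p = a·p₁ + b·p₂ ≈ (-0.666, -0.743, 0.060); φ = arcsin(p_z) ≈ 3.45°, λ = atan2(p_y, p_x) ≈ -131.89°.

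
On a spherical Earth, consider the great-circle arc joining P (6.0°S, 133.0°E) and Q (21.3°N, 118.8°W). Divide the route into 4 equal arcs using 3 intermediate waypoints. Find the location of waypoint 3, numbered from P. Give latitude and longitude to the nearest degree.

Write both endpoints as unit vectors p₁, p₂ with components (cos φ cos λ, cos φ sin λ, sin φ).
The central angle between the endpoints is δ = arccos(p₁·p₂) ≈ 1.904 rad (109.1°).
Interpolate at f = 3/4 with slerp weights a = sin((1−f)δ)/sin δ ≈ 0.485, b = sin(fδ)/sin δ ≈ 1.048.
p = a·p₁ + b·p₂ ≈ (-0.799, -0.503, 0.330); φ = arcsin(p_z) ≈ 19.26°, λ = atan2(p_y, p_x) ≈ -147.84°.

≈ (19°N, 148°W)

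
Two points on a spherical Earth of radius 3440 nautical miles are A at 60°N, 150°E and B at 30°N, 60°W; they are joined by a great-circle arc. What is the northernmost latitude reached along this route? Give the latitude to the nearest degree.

The great circle lies in the plane with unit normal n̂ = (p₁ × p₂)/|p₁ × p₂|.
Here n̂_z ≈ +0.217; the vertex latitude is φ_max = arccos|n̂_z| ≈ 77.5°.

≈ 77°N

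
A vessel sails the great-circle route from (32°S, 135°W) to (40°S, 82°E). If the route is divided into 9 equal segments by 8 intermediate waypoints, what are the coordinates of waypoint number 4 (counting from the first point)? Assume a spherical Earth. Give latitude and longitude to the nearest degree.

Convert each endpoint to a unit vector on the sphere (x = cos φ cos λ, y = cos φ sin λ, z = sin φ).
The central angle between the endpoints is δ = arccos(p₁·p₂) ≈ 1.750 rad (100.3°).
Interpolate at f = 4/9 with slerp weights a = sin((1−f)δ)/sin δ ≈ 0.840, b = sin(fδ)/sin δ ≈ 0.713.
p = a·p₁ + b·p₂ ≈ (-0.427, 0.037, -0.903); φ = arcsin(p_z) ≈ -64.59°, λ = atan2(p_y, p_x) ≈ 174.99°.

≈ (65°S, 175°E)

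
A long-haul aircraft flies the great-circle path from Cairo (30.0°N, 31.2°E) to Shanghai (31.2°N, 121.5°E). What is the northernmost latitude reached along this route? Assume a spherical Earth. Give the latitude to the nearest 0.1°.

≈ 40.0°N

The great circle lies in the plane with unit normal n̂ = (p₁ × p₂)/|p₁ × p₂|.
Here n̂_z ≈ +0.766; the vertex latitude is φ_max = arccos|n̂_z| ≈ 40.0°.
Check via Clairaut: cos φ_max = |cos φ₁| · sin C = cos(30.0°)·sin(62.2°) ≈ 0.766, again giving ≈ 40.0°.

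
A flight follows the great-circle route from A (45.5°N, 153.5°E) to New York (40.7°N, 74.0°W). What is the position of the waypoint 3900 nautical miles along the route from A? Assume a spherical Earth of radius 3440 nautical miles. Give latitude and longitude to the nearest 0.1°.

Convert each endpoint to a unit vector on the sphere (x = cos φ cos λ, y = cos φ sin λ, z = sin φ).
The central angle between the endpoints is δ = arccos(p₁·p₂) ≈ 1.464 rad (83.9°). The total great-circle distance is δ·R ≈ 1.464 × 3440 ≈ 5038 nmi, so the target fraction is f = 3900/5038 ≈ 0.774.
Interpolate at f ≈ 0.774 with slerp weights a = sin((1−f)δ)/sin δ ≈ 0.327, b = sin(fδ)/sin δ ≈ 0.911.
p = a·p₁ + b·p₂ ≈ (-0.014, -0.562, 0.827); φ = arcsin(p_z) ≈ 55.80°, λ = atan2(p_y, p_x) ≈ -91.48°.

≈ (55.8°N, 91.5°W)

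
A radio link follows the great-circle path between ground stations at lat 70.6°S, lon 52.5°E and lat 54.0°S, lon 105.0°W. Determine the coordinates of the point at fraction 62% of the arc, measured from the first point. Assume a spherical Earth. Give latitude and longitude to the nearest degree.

≈ lat 74°S, lon 93°W

Write both endpoints as unit vectors p₁, p₂ with components (cos φ cos λ, cos φ sin λ, sin φ).
The central angle between the endpoints is δ = arccos(p₁·p₂) ≈ 0.949 rad (54.4°).
Interpolate at f = 0.62 with slerp weights a = sin((1−f)δ)/sin δ ≈ 0.434, b = sin(fδ)/sin δ ≈ 0.683.
p = a·p₁ + b·p₂ ≈ (-0.016, -0.273, -0.962); φ = arcsin(p_z) ≈ -74.11°, λ = atan2(p_y, p_x) ≈ -93.37°.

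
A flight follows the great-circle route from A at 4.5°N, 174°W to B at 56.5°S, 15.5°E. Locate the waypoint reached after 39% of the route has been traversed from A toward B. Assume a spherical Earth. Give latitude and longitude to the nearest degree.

Convert each endpoint to a unit vector on the sphere (x = cos φ cos λ, y = cos φ sin λ, z = sin φ).
The central angle between the endpoints is δ = arccos(p₁·p₂) ≈ 2.224 rad (127.5°).
Interpolate at f = 0.39 with slerp weights a = sin((1−f)δ)/sin δ ≈ 1.231, b = sin(fδ)/sin δ ≈ 0.961.
p = a·p₁ + b·p₂ ≈ (-0.709, 0.013, -0.705); φ = arcsin(p_z) ≈ -44.80°, λ = atan2(p_y, p_x) ≈ 178.91°.

≈ 45°S, 179°E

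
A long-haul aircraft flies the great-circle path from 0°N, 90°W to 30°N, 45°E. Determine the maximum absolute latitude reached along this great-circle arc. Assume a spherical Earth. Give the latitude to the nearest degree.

≈ 39°N

The great circle lies in the plane with unit normal n̂ = (p₁ × p₂)/|p₁ × p₂|.
Here n̂_z ≈ +0.775; the vertex latitude is φ_max = arccos|n̂_z| ≈ 39.2°.
Check via Clairaut: cos φ_max = |cos φ₁| · sin C = cos(0.0°)·sin(50.8°) ≈ 0.775, again giving ≈ 39.2°.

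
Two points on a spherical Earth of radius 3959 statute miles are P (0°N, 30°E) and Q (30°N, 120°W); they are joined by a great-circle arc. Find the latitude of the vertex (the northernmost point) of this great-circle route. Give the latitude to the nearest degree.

The great circle lies in the plane with unit normal n̂ = (p₁ × p₂)/|p₁ × p₂|.
Here n̂_z ≈ -0.655; the vertex latitude is φ_max = arccos|n̂_z| ≈ 49.1°.

≈ 49°N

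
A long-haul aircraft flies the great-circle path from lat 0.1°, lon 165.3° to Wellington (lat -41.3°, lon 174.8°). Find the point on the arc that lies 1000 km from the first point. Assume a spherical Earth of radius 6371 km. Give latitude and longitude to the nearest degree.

≈ lat -9°, lon 167°

From cos δ = sin φ₁ sin φ₂ + cos φ₁ cos φ₂ cos Δλ, the central angle is δ ≈ 0.738 rad (42.3°). The total great-circle distance is δ·R ≈ 0.738 × 6371 ≈ 4702 km, so the target fraction is f = 1000/4702 ≈ 0.213.
Interpolate at f ≈ 0.213 with slerp weights a = sin((1−f)δ)/sin δ ≈ 0.816, b = sin(fδ)/sin δ ≈ 0.232.
p = a·p₁ + b·p₂ ≈ (-0.963, 0.223, -0.152); φ = arcsin(p_z) ≈ -8.74°, λ = atan2(p_y, p_x) ≈ 166.97°.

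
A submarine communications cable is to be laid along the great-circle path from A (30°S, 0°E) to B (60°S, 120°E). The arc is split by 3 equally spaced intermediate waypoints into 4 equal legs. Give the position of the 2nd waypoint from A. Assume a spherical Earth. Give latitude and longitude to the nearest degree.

Write both endpoints as unit vectors p₁, p₂ with components (cos φ cos λ, cos φ sin λ, sin φ).
The central angle between the endpoints is δ = arccos(p₁·p₂) ≈ 1.353 rad (77.5°).
Interpolate at f = 2/4 with slerp weights a = sin((1−f)δ)/sin δ ≈ 0.641, b = sin(fδ)/sin δ ≈ 0.641.
p = a·p₁ + b·p₂ ≈ (0.395, 0.278, -0.876); φ = arcsin(p_z) ≈ -61.14°, λ = atan2(p_y, p_x) ≈ 35.10°.

≈ (61°S, 35°E)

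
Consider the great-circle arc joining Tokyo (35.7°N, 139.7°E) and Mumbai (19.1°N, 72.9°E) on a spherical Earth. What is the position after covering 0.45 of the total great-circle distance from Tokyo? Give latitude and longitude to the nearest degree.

≈ 33°N, 107°E

Convert each endpoint to a unit vector on the sphere (x = cos φ cos λ, y = cos φ sin λ, z = sin φ).
The central angle between the endpoints is δ = arccos(p₁·p₂) ≈ 1.055 rad (60.4°).
Interpolate at f = 0.45 with slerp weights a = sin((1−f)δ)/sin δ ≈ 0.630, b = sin(fδ)/sin δ ≈ 0.525.
p = a·p₁ + b·p₂ ≈ (-0.244, 0.806, 0.540); φ = arcsin(p_z) ≈ 32.66°, λ = atan2(p_y, p_x) ≈ 106.87°.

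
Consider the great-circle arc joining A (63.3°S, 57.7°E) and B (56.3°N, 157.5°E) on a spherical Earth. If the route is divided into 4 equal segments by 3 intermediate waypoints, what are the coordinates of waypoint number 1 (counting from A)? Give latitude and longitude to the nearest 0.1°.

From cos δ = sin φ₁ sin φ₂ + cos φ₁ cos φ₂ cos Δλ, the central angle is δ ≈ 2.475 rad (141.8°).
Interpolate at f = 1/4 with slerp weights a = sin((1−f)δ)/sin δ ≈ 1.551, b = sin(fδ)/sin δ ≈ 0.937.
p = a·p₁ + b·p₂ ≈ (-0.108, 0.788, -0.606); φ = arcsin(p_z) ≈ -37.29°, λ = atan2(p_y, p_x) ≈ 97.81°.

≈ (37.3°S, 97.8°E)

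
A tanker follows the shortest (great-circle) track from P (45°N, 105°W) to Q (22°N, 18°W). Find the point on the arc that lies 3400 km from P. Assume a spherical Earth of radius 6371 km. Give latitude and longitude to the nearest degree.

From cos δ = sin φ₁ sin φ₂ + cos φ₁ cos φ₂ cos Δλ, the central angle is δ ≈ 1.267 rad (72.6°). The total great-circle distance is δ·R ≈ 1.267 × 6371 ≈ 8072 km, so the target fraction is f = 3400/8072 ≈ 0.421.
Interpolate at f ≈ 0.421 with slerp weights a = sin((1−f)δ)/sin δ ≈ 0.701, b = sin(fδ)/sin δ ≈ 0.533.
p = a·p₁ + b·p₂ ≈ (0.342, -0.632, 0.696); φ = arcsin(p_z) ≈ 44.08°, λ = atan2(p_y, p_x) ≈ -61.59°.

≈ (44°N, 62°W)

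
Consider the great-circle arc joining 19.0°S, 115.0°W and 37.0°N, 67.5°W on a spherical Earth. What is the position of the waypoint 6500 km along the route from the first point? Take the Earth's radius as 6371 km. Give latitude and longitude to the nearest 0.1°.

≈ 27.5°N, 78.4°W

Write both endpoints as unit vectors p₁, p₂ with components (cos φ cos λ, cos φ sin λ, sin φ).
The central angle between the endpoints is δ = arccos(p₁·p₂) ≈ 1.251 rad (71.7°). The total great-circle distance is δ·R ≈ 1.251 × 6371 ≈ 7971 km, so the target fraction is f = 6500/7971 ≈ 0.815.
Interpolate at f ≈ 0.815 with slerp weights a = sin((1−f)δ)/sin δ ≈ 0.241, b = sin(fδ)/sin δ ≈ 0.898.
p = a·p₁ + b·p₂ ≈ (0.178, -0.869, 0.462); φ = arcsin(p_z) ≈ 27.50°, λ = atan2(p_y, p_x) ≈ -78.42°.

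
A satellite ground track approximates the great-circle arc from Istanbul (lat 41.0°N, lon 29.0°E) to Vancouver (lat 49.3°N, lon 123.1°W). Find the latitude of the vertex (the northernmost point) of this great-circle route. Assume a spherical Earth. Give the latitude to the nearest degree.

The great circle lies in the plane with unit normal n̂ = (p₁ × p₂)/|p₁ × p₂|.
Here n̂_z ≈ -0.231; the vertex latitude is φ_max = arccos|n̂_z| ≈ 76.7°.

≈ 77°N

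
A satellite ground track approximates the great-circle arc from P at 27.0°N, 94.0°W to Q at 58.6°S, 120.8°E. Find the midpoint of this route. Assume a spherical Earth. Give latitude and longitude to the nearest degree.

≈ 36°S, 127°W

Convert each endpoint to a unit vector on the sphere (x = cos φ cos λ, y = cos φ sin λ, z = sin φ).
The central angle between the endpoints is δ = arccos(p₁·p₂) ≈ 2.448 rad (140.2°).
Interpolate at f = 1/2 with slerp weights a = sin((1−f)δ)/sin δ ≈ 1.470, b = sin(fδ)/sin δ ≈ 1.470.
p = a·p₁ + b·p₂ ≈ (-0.484, -0.649, -0.587); φ = arcsin(p_z) ≈ -35.98°, λ = atan2(p_y, p_x) ≈ -126.70°.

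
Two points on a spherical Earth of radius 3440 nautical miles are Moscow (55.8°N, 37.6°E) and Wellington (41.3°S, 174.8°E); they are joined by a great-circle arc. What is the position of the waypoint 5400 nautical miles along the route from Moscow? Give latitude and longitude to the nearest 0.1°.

≈ (5.3°N, 135.4°E)

Write both endpoints as unit vectors p₁, p₂ with components (cos φ cos λ, cos φ sin λ, sin φ).
The central angle between the endpoints is δ = arccos(p₁·p₂) ≈ 2.598 rad (148.8°). The total great-circle distance is δ·R ≈ 2.598 × 3440 ≈ 8936 nmi, so the target fraction is f = 5400/8936 ≈ 0.604.
Interpolate at f ≈ 0.604 with slerp weights a = sin((1−f)δ)/sin δ ≈ 1.655, b = sin(fδ)/sin δ ≈ 1.933.
p = a·p₁ + b·p₂ ≈ (-0.709, 0.699, 0.093); φ = arcsin(p_z) ≈ 5.34°, λ = atan2(p_y, p_x) ≈ 135.40°.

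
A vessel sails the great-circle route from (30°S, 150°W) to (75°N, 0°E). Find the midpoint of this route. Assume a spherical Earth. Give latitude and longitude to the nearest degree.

≈ (35°N, 139°W)

Write both endpoints as unit vectors p₁, p₂ with components (cos φ cos λ, cos φ sin λ, sin φ).
The central angle between the endpoints is δ = arccos(p₁·p₂) ≈ 2.315 rad (132.6°).
Interpolate at f = 1/2 with slerp weights a = sin((1−f)δ)/sin δ ≈ 1.244, b = sin(fδ)/sin δ ≈ 1.244.
p = a·p₁ + b·p₂ ≈ (-0.611, -0.539, 0.580); φ = arcsin(p_z) ≈ 35.43°, λ = atan2(p_y, p_x) ≈ -138.60°.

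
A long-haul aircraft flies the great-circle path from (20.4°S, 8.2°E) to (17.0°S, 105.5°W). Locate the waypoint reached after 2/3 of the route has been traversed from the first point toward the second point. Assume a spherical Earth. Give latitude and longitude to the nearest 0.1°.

From cos δ = sin φ₁ sin φ₂ + cos φ₁ cos φ₂ cos Δλ, the central angle is δ ≈ 1.832 rad (105.0°).
Interpolate at f = 2/3 with slerp weights a = sin((1−f)δ)/sin δ ≈ 0.594, b = sin(fδ)/sin δ ≈ 0.973.
p = a·p₁ + b·p₂ ≈ (0.302, -0.817, -0.491); φ = arcsin(p_z) ≈ -29.42°, λ = atan2(p_y, p_x) ≈ -69.70°.

≈ (29.4°S, 69.7°W)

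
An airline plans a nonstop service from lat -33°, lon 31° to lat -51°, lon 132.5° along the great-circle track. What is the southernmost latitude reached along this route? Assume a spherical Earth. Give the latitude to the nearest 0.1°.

The great circle lies in the plane with unit normal n̂ = (p₁ × p₂)/|p₁ × p₂|.
Here n̂_z ≈ +0.546; the vertex latitude is φ_max = arccos|n̂_z| ≈ 56.9°.
Check via Clairaut: cos φ_max = |cos φ₁| · sin C = cos(33.0°)·sin(139.4°) ≈ 0.546, again giving ≈ 56.9°.

≈ -56.9°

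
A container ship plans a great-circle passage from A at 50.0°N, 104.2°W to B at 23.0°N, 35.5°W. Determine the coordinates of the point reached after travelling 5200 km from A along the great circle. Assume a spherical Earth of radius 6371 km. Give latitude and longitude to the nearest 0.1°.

≈ 31.5°N, 45.5°W

Convert each endpoint to a unit vector on the sphere (x = cos φ cos λ, y = cos φ sin λ, z = sin φ).
The central angle between the endpoints is δ = arccos(p₁·p₂) ≈ 1.031 rad (59.1°). The total great-circle distance is δ·R ≈ 1.031 × 6371 ≈ 6566 km, so the target fraction is f = 5200/6566 ≈ 0.792.
Interpolate at f ≈ 0.792 with slerp weights a = sin((1−f)δ)/sin δ ≈ 0.248, b = sin(fδ)/sin δ ≈ 0.849.
p = a·p₁ + b·p₂ ≈ (0.597, -0.609, 0.522); φ = arcsin(p_z) ≈ 31.47°, λ = atan2(p_y, p_x) ≈ -45.53°.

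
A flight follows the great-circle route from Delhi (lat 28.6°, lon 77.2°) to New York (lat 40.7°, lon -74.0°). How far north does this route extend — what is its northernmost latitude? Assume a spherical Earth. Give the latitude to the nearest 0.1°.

≈ 70.5°

The great circle lies in the plane with unit normal n̂ = (p₁ × p₂)/|p₁ × p₂|.
Here n̂_z ≈ -0.333; the vertex latitude is φ_max = arccos|n̂_z| ≈ 70.5°.
Check via Clairaut: cos φ_max = |cos φ₁| · sin C = cos(28.6°)·sin(22.3°) ≈ 0.333, again giving ≈ 70.5°.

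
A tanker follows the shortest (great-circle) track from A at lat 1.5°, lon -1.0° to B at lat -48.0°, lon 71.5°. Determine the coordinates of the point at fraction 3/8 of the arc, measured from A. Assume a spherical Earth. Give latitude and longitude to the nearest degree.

≈ lat -21°, lon 19°

Write both endpoints as unit vectors p₁, p₂ with components (cos φ cos λ, cos φ sin λ, sin φ).
The central angle between the endpoints is δ = arccos(p₁·p₂) ≈ 1.388 rad (79.5°).
Interpolate at f = 3/8 with slerp weights a = sin((1−f)δ)/sin δ ≈ 0.776, b = sin(fδ)/sin δ ≈ 0.506.
p = a·p₁ + b·p₂ ≈ (0.883, 0.307, -0.356); φ = arcsin(p_z) ≈ -20.83°, λ = atan2(p_y, p_x) ≈ 19.20°.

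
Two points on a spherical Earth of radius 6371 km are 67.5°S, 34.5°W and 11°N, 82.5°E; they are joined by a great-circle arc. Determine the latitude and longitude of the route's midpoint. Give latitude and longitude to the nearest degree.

Write both endpoints as unit vectors p₁, p₂ with components (cos φ cos λ, cos φ sin λ, sin φ).
The central angle between the endpoints is δ = arccos(p₁·p₂) ≈ 1.925 rad (110.3°).
Interpolate at f = 1/2 with slerp weights a = sin((1−f)δ)/sin δ ≈ 0.875, b = sin(fδ)/sin δ ≈ 0.875.
p = a·p₁ + b·p₂ ≈ (0.388, 0.662, -0.641); φ = arcsin(p_z) ≈ -39.89°, λ = atan2(p_y, p_x) ≈ 59.62°.

≈ 40°S, 60°E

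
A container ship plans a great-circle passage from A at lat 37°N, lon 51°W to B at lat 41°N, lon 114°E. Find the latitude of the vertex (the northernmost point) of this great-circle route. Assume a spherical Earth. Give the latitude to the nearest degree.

The great circle lies in the plane with unit normal n̂ = (p₁ × p₂)/|p₁ × p₂|.
Here n̂_z ≈ +0.159; the vertex latitude is φ_max = arccos|n̂_z| ≈ 80.9°.

≈ 81°N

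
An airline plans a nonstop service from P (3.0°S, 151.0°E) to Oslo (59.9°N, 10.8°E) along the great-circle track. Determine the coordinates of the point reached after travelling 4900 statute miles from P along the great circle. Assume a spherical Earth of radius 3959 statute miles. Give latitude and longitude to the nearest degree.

Write both endpoints as unit vectors p₁, p₂ with components (cos φ cos λ, cos φ sin λ, sin φ).
The central angle between the endpoints is δ = arccos(p₁·p₂) ≈ 2.015 rad (115.5°). The total great-circle distance is δ·R ≈ 2.015 × 3959 ≈ 7979 mi, so the target fraction is f = 4900/7979 ≈ 0.614.
Interpolate at f ≈ 0.614 with slerp weights a = sin((1−f)δ)/sin δ ≈ 0.777, b = sin(fδ)/sin δ ≈ 1.047.
p = a·p₁ + b·p₂ ≈ (-0.163, 0.475, 0.865); φ = arcsin(p_z) ≈ 59.88°, λ = atan2(p_y, p_x) ≈ 108.97°.

≈ (60°N, 109°E)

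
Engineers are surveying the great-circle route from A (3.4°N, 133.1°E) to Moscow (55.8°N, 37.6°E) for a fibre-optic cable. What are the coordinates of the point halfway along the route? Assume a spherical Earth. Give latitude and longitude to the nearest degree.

≈ (39°N, 102°E)

Write both endpoints as unit vectors p₁, p₂ with components (cos φ cos λ, cos φ sin λ, sin φ).
The central angle between the endpoints is δ = arccos(p₁·p₂) ≈ 1.576 rad (90.3°).
Interpolate at f = 1/2 with slerp weights a = sin((1−f)δ)/sin δ ≈ 0.709, b = sin(fδ)/sin δ ≈ 0.709.
p = a·p₁ + b·p₂ ≈ (-0.168, 0.760, 0.628); φ = arcsin(p_z) ≈ 38.92°, λ = atan2(p_y, p_x) ≈ 102.46°.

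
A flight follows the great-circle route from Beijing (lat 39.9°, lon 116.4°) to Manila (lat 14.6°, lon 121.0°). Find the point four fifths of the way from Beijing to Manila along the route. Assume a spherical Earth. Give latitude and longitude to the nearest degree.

Convert each endpoint to a unit vector on the sphere (x = cos φ cos λ, y = cos φ sin λ, z = sin φ).
The central angle between the endpoints is δ = arccos(p₁·p₂) ≈ 0.447 rad (25.6°).
Interpolate at f = 4/5 with slerp weights a = sin((1−f)δ)/sin δ ≈ 0.207, b = sin(fδ)/sin δ ≈ 0.810.
p = a·p₁ + b·p₂ ≈ (-0.474, 0.814, 0.337); φ = arcsin(p_z) ≈ 19.67°, λ = atan2(p_y, p_x) ≈ 120.23°.

≈ lat 20°, lon 120°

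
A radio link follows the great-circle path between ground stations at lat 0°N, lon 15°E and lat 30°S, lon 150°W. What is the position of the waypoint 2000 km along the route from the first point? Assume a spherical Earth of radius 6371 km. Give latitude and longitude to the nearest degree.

≈ lat 16°S, lon 7°E

Convert each endpoint to a unit vector on the sphere (x = cos φ cos λ, y = cos φ sin λ, z = sin φ).
The central angle between the endpoints is δ = arccos(p₁·p₂) ≈ 2.562 rad (146.8°). The total great-circle distance is δ·R ≈ 2.562 × 6371 ≈ 16321 km, so the target fraction is f = 2000/16321 ≈ 0.123.
Interpolate at f ≈ 0.123 with slerp weights a = sin((1−f)δ)/sin δ ≈ 1.423, b = sin(fδ)/sin δ ≈ 0.564.
p = a·p₁ + b·p₂ ≈ (0.951, 0.124, -0.282); φ = arcsin(p_z) ≈ -16.37°, λ = atan2(p_y, p_x) ≈ 7.44°.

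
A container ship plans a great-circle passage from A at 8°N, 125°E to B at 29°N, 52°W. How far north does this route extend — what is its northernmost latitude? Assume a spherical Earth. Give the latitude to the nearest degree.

≈ 86°N

The great circle lies in the plane with unit normal n̂ = (p₁ × p₂)/|p₁ × p₂|.
Here n̂_z ≈ -0.075; the vertex latitude is φ_max = arccos|n̂_z| ≈ 85.7°.
Check via Clairaut: cos φ_max = |cos φ₁| · sin C = cos(8.0°)·sin(4.4°) ≈ 0.075, again giving ≈ 85.7°.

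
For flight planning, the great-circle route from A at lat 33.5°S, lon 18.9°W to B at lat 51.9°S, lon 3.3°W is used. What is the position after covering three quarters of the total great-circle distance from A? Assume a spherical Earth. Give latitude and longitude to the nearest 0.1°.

≈ lat 47.5°S, lon 8.2°W

From cos δ = sin φ₁ sin φ₂ + cos φ₁ cos φ₂ cos Δλ, the central angle is δ ≈ 0.377 rad (21.6°).
Interpolate at f = 3/4 with slerp weights a = sin((1−f)δ)/sin δ ≈ 0.256, b = sin(fδ)/sin δ ≈ 0.758.
p = a·p₁ + b·p₂ ≈ (0.669, -0.096, -0.737); φ = arcsin(p_z) ≈ -47.52°, λ = atan2(p_y, p_x) ≈ -8.17°.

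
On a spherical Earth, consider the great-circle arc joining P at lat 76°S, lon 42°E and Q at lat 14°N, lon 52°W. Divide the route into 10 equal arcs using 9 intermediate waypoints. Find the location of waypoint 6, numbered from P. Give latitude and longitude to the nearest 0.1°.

Write both endpoints as unit vectors p₁, p₂ with components (cos φ cos λ, cos φ sin λ, sin φ).
The central angle between the endpoints is δ = arccos(p₁·p₂) ≈ 1.825 rad (104.5°).
Interpolate at f = 6/10 with slerp weights a = sin((1−f)δ)/sin δ ≈ 0.689, b = sin(fδ)/sin δ ≈ 0.918.
p = a·p₁ + b·p₂ ≈ (0.672, -0.591, -0.446); φ = arcsin(p_z) ≈ -26.50°, λ = atan2(p_y, p_x) ≈ -41.29°.

≈ lat 26.5°S, lon 41.3°W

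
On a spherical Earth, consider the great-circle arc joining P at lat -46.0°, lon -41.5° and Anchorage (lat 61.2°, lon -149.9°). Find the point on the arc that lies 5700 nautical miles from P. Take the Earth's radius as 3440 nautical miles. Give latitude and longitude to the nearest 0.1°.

Convert each endpoint to a unit vector on the sphere (x = cos φ cos λ, y = cos φ sin λ, z = sin φ).
The central angle between the endpoints is δ = arccos(p₁·p₂) ≈ 2.398 rad (137.4°). The total great-circle distance is δ·R ≈ 2.398 × 3440 ≈ 8249 nmi, so the target fraction is f = 5700/8249 ≈ 0.691.
Interpolate at f ≈ 0.691 with slerp weights a = sin((1−f)δ)/sin δ ≈ 0.997, b = sin(fδ)/sin δ ≈ 1.472.
p = a·p₁ + b·p₂ ≈ (-0.095, -0.814, 0.572); φ = arcsin(p_z) ≈ 34.92°, λ = atan2(p_y, p_x) ≈ -96.63°.

≈ lat 34.9°, lon -96.6°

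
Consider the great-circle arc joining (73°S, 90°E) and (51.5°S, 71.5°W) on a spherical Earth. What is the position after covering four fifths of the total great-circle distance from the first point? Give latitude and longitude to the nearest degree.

Convert each endpoint to a unit vector on the sphere (x = cos φ cos λ, y = cos φ sin λ, z = sin φ).
The central angle between the endpoints is δ = arccos(p₁·p₂) ≈ 0.957 rad (54.8°).
Interpolate at f = 4/5 with slerp weights a = sin((1−f)δ)/sin δ ≈ 0.233, b = sin(fδ)/sin δ ≈ 0.848.
p = a·p₁ + b·p₂ ≈ (0.167, -0.432, -0.886); φ = arcsin(p_z) ≈ -62.37°, λ = atan2(p_y, p_x) ≈ -68.83°.

≈ (62°S, 69°W)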